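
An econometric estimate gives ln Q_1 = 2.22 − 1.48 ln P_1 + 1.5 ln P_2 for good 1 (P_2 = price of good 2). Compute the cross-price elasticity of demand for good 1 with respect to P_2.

In a log-linear (constant-elasticity) demand function, the coefficient on ln P_2 is the cross-price elasticity.
ε = 1.50. Positive, so good 1 and good 2 are substitutes.

1.50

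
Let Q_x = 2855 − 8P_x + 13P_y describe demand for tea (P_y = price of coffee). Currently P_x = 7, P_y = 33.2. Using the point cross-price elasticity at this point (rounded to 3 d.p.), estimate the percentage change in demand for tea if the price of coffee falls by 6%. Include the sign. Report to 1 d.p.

-0.8%

At P_x = 7, P_y = 33.2: Q_x = 3230.6.
∂Q_x/∂P_y = 13.
ε = (∂Q_x/∂P_y)(P_y/Q_x) = 13.0000 × 33.2/3230.6 ≈ 0.134.
%ΔQ_x ≈ ε × %ΔP_y = 0.134 × (-6%) = -0.8%.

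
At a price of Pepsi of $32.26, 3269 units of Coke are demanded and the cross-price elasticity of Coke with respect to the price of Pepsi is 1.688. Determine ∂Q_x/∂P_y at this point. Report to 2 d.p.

171.05

ε = (∂Q_x/∂P_y)·(P_y/Q_x) ⇒ ∂Q_x/∂P_y = ε·Q_x/P_y = 1.688 × 3269/32.26 ≈ 171.05.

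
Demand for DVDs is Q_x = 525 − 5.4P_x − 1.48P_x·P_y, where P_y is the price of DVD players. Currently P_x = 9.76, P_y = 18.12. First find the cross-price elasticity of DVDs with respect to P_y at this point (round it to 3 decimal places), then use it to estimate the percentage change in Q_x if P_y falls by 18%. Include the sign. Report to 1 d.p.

At P_x = 9.76, P_y = 18.12: Q_x = 210.556.
∂Q_x/∂P_y = -1.48P_x = -14.4448.
ε = (∂Q_x/∂P_y)(P_y/Q_x) = -14.4448 × 18.12/210.556 ≈ -1.243.
%ΔQ_x ≈ ε × %ΔP_y = -1.243 × (-18%) = 22.4%.

22.4%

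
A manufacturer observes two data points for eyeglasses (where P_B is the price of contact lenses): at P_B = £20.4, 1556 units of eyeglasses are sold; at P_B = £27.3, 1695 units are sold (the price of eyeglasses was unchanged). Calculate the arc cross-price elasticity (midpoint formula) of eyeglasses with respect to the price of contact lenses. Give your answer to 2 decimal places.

ΔQ_A = 1695 − 1556 = 139; ΔP_B = 27.3 − 20.4 = 6.9.
Midpoints: Q̄_A = 1625.5, P̄_B = 23.85.
ε = (ΔQ_A/Q̄_A)/(ΔP_B/P̄_B) = (139/1625.5)/(6.9/23.85) ≈ 0.30.
ε > 0: eyeglasses and contact lenses are substitutes.

0.30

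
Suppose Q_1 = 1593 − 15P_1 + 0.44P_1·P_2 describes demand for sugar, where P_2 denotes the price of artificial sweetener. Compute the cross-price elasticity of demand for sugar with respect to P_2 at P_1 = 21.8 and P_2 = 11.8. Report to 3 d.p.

0.082

At P_1 = 21.8 and P_2 = 11.8: Q_1 = 1379.186.
∂Q_1/∂P_2 = 0.44P_1 = 0.44(21.8) = 9.5920.
ε = (∂Q_1/∂P_2)(P_2/Q_1) = 9.5920 × (11.8/1379.186) ≈ 0.082.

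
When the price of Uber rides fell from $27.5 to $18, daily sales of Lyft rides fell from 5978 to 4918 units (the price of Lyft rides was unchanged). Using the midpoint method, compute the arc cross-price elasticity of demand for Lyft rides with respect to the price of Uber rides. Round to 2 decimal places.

ΔQ_A = 4918 − 5978 = -1060; ΔP_B = 18 − 27.5 = -9.5.
Midpoints: Q̄_A = 5448.0, P̄_B = 22.75.
ε = (ΔQ_A/Q̄_A)/(ΔP_B/P̄_B) = (-1060/5448.0)/(-9.5/22.75) ≈ 0.47.

0.47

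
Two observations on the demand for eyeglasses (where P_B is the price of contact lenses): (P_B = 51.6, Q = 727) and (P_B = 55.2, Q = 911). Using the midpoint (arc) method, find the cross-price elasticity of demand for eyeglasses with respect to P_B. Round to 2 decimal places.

3.33

ΔQ_A = 911 − 727 = 184; ΔP_B = 55.2 − 51.6 = 3.6.
Midpoints: Q̄_A = 819.0, P̄_B = 53.40.
ε = (ΔQ_A/Q̄_A)/(ΔP_B/P̄_B) = (184/819.0)/(3.6/53.40) ≈ 3.33.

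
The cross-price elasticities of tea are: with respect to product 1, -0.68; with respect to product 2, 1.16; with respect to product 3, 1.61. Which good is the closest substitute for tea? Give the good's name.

product 3

Substitutes have ε > 0. Among the positive values, 1.61 (product 3) is largest.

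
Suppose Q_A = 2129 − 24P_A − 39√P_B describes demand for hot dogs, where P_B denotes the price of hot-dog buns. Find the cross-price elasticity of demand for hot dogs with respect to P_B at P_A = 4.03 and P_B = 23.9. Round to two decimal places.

At P_A = 4.03 and P_B = 23.9: Q_A = 1841.618.
∂Q_A/∂P_B = -39/(2√P_B) = -39/(2√23.9) = -3.9887.
ε = (∂Q_A/∂P_B)(P_B/Q_A) = -3.9887 × (23.9/1841.618) ≈ -0.05.

-0.05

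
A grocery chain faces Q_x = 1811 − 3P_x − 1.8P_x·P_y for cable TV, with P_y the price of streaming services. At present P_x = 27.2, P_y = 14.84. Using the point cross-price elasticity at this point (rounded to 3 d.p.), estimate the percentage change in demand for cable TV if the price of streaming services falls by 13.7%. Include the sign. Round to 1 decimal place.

At P_x = 27.2, P_y = 14.84: Q_x = 1002.834.
∂Q_x/∂P_y = -1.8P_x = -48.9600.
ε = (∂Q_x/∂P_y)(P_y/Q_x) = -48.9600 × 14.84/1002.834 ≈ -0.725.
%ΔQ_x ≈ ε × %ΔP_y = -0.725 × (-13.7%) = 9.9%.

9.9%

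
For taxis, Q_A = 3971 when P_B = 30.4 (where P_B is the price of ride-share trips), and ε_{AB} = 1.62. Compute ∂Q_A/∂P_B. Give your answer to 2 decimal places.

211.61

ε = (∂Q_A/∂P_B)·(P_B/Q_A) ⇒ ∂Q_A/∂P_B = ε·Q_A/P_B = 1.62 × 3971/30.4 ≈ 211.61.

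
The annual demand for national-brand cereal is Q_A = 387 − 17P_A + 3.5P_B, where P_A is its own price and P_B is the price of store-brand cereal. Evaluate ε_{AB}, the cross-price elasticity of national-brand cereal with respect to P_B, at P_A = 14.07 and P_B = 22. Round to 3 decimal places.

0.343

At P_A = 14.07 and P_B = 22: Q_A = 224.81.
∂Q_A/∂P_B = 3.5.
ε = (∂Q_A/∂P_B)(P_B/Q_A) = 3.5 × (22/224.81) ≈ 0.343.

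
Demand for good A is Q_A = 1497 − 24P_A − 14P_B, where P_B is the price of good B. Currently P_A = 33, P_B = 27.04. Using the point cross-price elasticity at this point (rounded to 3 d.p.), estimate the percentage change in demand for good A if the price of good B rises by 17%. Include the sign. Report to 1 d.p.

-19.7%

At P_A = 33, P_B = 27.04: Q_A = 326.44.
∂Q_A/∂P_B = -14.
ε = (∂Q_A/∂P_B)(P_B/Q_A) = -14.0000 × 27.04/326.44 ≈ -1.160.
%ΔQ_A ≈ ε × %ΔP_B = -1.160 × (17%) = -19.7%.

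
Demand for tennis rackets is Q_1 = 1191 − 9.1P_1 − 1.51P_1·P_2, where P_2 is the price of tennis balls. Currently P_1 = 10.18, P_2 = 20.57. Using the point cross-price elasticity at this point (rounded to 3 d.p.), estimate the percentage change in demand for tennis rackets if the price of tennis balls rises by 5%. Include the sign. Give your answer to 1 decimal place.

-2.0%

At P_1 = 10.18, P_2 = 20.57: Q_1 = 782.164.
∂Q_1/∂P_2 = -1.51P_1 = -15.3718.
ε = (∂Q_1/∂P_2)(P_2/Q_1) = -15.3718 × 20.57/782.164 ≈ -0.404.
%ΔQ_1 ≈ ε × %ΔP_2 = -0.404 × (5%) = -2.0%.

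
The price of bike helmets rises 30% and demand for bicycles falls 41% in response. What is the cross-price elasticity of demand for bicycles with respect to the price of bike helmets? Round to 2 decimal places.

-1.37

ε = (%ΔQ of bicycles) / (%ΔP of bike helmets) = (-41%) / (30%) ≈ -1.37.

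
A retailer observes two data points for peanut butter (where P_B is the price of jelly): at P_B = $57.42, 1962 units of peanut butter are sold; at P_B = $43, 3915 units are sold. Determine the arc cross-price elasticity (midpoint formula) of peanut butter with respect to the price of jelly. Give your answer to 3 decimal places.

-2.314

ΔQ_A = 3915 − 1962 = 1953; ΔP_B = 43 − 57.42 = -14.42.
Midpoints: Q̄_A = 2938.5, P̄_B = 50.21.
ε = (ΔQ_A/Q̄_A)/(ΔP_B/P̄_B) = (1953/2938.5)/(-14.42/50.21) ≈ -2.314.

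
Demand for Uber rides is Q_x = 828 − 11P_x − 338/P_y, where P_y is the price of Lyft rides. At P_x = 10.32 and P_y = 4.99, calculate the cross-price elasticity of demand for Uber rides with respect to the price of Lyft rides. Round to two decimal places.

At P_x = 10.32 and P_y = 4.99: Q_x = 646.745.
∂Q_x/∂P_y = 338/P_y² = 13.5742.
ε = (∂Q_x/∂P_y)(P_y/Q_x) = 13.5742 × (4.99/646.745) ≈ 0.10.
ε > 0: substitutes.

0.10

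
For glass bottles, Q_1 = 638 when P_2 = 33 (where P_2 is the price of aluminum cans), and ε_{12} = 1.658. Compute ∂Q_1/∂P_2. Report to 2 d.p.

32.05

ε = (∂Q_1/∂P_2)·(P_2/Q_1) ⇒ ∂Q_1/∂P_2 = ε·Q_1/P_2 = 1.658 × 638/33 ≈ 32.05.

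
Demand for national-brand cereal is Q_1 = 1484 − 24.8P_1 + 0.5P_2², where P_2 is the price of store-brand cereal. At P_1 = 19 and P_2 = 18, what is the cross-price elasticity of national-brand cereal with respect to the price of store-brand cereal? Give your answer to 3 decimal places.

At P_1 = 19 and P_2 = 18: Q_1 = 1174.8.
∂Q_1/∂P_2 = 1P_2 = 1(18) = 18.0000.
ε = (∂Q_1/∂P_2)(P_2/Q_1) = 18.0000 × (18/1174.8) ≈ 0.276.
ε > 0: substitutes.

0.276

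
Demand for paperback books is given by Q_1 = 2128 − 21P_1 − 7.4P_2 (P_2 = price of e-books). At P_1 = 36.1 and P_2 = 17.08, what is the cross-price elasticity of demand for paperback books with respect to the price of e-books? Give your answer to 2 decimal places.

-0.10

At P_1 = 36.1 and P_2 = 17.08: Q_1 = 1243.508.
∂Q_1/∂P_2 = -7.4.
ε = (∂Q_1/∂P_2)(P_2/Q_1) = -7.4 × (17.08/1243.508) ≈ -0.10.
Since ε < 0, paperback books and e-books are complements.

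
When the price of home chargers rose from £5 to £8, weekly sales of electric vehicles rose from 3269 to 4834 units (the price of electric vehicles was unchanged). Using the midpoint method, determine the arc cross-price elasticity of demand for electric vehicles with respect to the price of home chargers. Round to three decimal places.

ΔQ_A = 4834 − 3269 = 1565; ΔP_B = 8 − 5 = 3.
Midpoints: Q̄_A = 4051.5, P̄_B = 6.50.
ε = (ΔQ_A/Q̄_A)/(ΔP_B/P̄_B) = (1565/4051.5)/(3/6.50) ≈ 0.837.
ε > 0: electric vehicles and home chargers are substitutes.

0.837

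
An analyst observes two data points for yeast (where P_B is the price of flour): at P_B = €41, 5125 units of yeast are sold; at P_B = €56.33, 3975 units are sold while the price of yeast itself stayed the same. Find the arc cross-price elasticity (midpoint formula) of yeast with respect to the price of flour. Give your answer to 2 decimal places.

-0.80

ΔQ_A = 3975 − 5125 = -1150; ΔP_B = 56.33 − 41 = 15.33.
Midpoints: Q̄_A = 4550.0, P̄_B = 48.66.
ε = (ΔQ_A/Q̄_A)/(ΔP_B/P̄_B) = (-1150/4550.0)/(15.33/48.66) ≈ -0.80.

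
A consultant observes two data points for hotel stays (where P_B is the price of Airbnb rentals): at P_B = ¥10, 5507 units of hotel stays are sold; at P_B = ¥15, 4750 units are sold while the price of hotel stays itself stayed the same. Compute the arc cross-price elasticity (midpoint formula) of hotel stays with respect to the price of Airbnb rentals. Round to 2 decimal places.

-0.37

ΔQ_A = 4750 − 5507 = -757; ΔP_B = 15 − 10 = 5.
Midpoints: Q̄_A = 5128.5, P̄_B = 12.50.
ε = (ΔQ_A/Q̄_A)/(ΔP_B/P̄_B) = (-757/5128.5)/(5/12.50) ≈ -0.37.
ε < 0: hotel stays and Airbnb rentals are complements.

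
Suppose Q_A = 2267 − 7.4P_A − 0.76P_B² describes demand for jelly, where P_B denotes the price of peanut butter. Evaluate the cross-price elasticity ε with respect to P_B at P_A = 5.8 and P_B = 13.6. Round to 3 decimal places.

-0.135

At P_A = 5.8 and P_B = 13.6: Q_A = 2083.510.
∂Q_A/∂P_B = -1.52P_B = -1.52(13.6) = -20.6720.
ε = (∂Q_A/∂P_B)(P_B/Q_A) = -20.6720 × (13.6/2083.510) ≈ -0.135.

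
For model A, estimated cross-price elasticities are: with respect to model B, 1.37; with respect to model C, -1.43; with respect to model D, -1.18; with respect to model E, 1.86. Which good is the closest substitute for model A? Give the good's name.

Substitutes have ε > 0. Among the positive values, 1.86 (model E) is largest.

model E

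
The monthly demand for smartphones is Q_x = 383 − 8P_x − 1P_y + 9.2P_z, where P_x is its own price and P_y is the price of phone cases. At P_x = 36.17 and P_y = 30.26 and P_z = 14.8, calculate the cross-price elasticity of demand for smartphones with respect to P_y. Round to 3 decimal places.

-0.152

At P_x = 36.17 and P_y = 30.26 and P_z = 14.8: Q_x = 199.54.
∂Q_x/∂P_y = -1.
ε = (∂Q_x/∂P_y)(P_y/Q_x) = -1 × (30.26/199.54) ≈ -0.152.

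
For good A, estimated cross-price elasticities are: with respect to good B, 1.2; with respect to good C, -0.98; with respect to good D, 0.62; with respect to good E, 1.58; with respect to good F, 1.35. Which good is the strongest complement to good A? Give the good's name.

good C

Complements have ε < 0. The most negative value is -0.98 (good C).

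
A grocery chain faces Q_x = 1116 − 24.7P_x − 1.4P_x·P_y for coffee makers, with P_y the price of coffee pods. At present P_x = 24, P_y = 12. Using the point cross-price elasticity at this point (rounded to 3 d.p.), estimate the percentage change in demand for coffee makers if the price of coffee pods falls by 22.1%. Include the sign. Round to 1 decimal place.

74.3%

At P_x = 24, P_y = 12: Q_x = 120.
∂Q_x/∂P_y = -1.4P_x = -33.6000.
ε = (∂Q_x/∂P_y)(P_y/Q_x) = -33.6000 × 12/120 ≈ -3.360.
%ΔQ_x ≈ ε × %ΔP_y = -3.360 × (-22.1%) = 74.3%.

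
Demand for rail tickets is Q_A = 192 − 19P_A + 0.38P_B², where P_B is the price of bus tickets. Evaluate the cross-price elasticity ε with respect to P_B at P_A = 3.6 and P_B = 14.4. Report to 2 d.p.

0.78

At P_A = 3.6 and P_B = 14.4: Q_A = 202.397.
∂Q_A/∂P_B = 0.76P_B = 0.76(14.4) = 10.9440.
ε = (∂Q_A/∂P_B)(P_B/Q_A) = 10.9440 × (14.4/202.397) ≈ 0.78.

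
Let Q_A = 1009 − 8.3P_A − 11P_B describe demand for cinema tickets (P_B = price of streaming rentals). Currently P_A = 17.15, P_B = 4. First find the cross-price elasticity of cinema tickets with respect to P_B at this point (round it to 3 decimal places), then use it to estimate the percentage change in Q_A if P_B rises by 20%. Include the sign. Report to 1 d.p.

-1.1%

At P_A = 17.15, P_B = 4: Q_A = 822.655.
∂Q_A/∂P_B = -11.
ε = (∂Q_A/∂P_B)(P_B/Q_A) = -11.0000 × 4/822.655 ≈ -0.053.
%ΔQ_A ≈ ε × %ΔP_B = -0.053 × (20%) = -1.1%.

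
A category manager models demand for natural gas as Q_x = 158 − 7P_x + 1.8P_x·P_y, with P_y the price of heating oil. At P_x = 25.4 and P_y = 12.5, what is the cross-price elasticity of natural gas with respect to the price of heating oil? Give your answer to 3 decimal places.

At P_x = 25.4 and P_y = 12.5: Q_x = 551.7.
∂Q_x/∂P_y = 1.8P_x = 1.8(25.4) = 45.7200.
ε = (∂Q_x/∂P_y)(P_y/Q_x) = 45.7200 × (12.5/551.7) ≈ 1.036.
ε > 0: substitutes.

1.036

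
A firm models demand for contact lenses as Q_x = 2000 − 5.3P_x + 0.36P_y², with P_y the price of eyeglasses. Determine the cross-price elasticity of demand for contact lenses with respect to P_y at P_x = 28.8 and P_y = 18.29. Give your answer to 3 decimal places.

At P_x = 28.8 and P_y = 18.29: Q_x = 1967.789.
∂Q_x/∂P_y = 0.72P_y = 0.72(18.29) = 13.1688.
ε = (∂Q_x/∂P_y)(P_y/Q_x) = 13.1688 × (18.29/1967.789) ≈ 0.122.

0.122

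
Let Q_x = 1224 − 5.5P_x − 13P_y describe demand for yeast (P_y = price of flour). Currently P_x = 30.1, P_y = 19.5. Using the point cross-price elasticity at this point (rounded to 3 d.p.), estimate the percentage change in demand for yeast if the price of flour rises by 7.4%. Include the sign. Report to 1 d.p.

At P_x = 30.1, P_y = 19.5: Q_x = 804.95.
∂Q_x/∂P_y = -13.
ε = (∂Q_x/∂P_y)(P_y/Q_x) = -13.0000 × 19.5/804.95 ≈ -0.315.
%ΔQ_x ≈ ε × %ΔP_y = -0.315 × (7.4%) = -2.3%.

-2.3%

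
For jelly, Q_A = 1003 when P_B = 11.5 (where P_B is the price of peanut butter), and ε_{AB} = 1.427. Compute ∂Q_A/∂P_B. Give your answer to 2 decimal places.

124.46

ε = (∂Q_A/∂P_B)·(P_B/Q_A) ⇒ ∂Q_A/∂P_B = ε·Q_A/P_B = 1.427 × 1003/11.5 ≈ 124.46.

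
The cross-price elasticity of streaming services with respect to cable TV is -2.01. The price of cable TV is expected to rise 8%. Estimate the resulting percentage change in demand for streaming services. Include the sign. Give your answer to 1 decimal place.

%ΔQ ≈ ε × %ΔP of cable TV = -2.01 × (8%) = -16.1%.
Demand for streaming services falls by about 16.1%.

-16.1%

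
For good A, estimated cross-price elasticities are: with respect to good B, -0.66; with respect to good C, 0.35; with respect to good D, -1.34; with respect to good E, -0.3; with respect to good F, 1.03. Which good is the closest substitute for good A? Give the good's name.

good F

Substitutes have ε > 0. Among the positive values, 1.03 (good F) is largest.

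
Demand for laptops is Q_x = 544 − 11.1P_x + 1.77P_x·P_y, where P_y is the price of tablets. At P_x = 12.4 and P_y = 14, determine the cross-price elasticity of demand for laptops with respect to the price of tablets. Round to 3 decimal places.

At P_x = 12.4 and P_y = 14: Q_x = 713.632.
∂Q_x/∂P_y = 1.77P_x = 1.77(12.4) = 21.9480.
ε = (∂Q_x/∂P_y)(P_y/Q_x) = 21.9480 × (14/713.632) ≈ 0.431.

0.431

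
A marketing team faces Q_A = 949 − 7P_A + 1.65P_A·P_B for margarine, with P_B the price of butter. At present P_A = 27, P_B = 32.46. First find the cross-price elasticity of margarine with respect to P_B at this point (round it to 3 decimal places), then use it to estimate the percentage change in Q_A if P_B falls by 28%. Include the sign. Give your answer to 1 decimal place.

-18.3%

At P_A = 27, P_B = 32.46: Q_A = 2206.093.
∂Q_A/∂P_B = 1.65P_A = 44.5500.
ε = (∂Q_A/∂P_B)(P_B/Q_A) = 44.5500 × 32.46/2206.093 ≈ 0.655.
%ΔQ_A ≈ ε × %ΔP_B = 0.655 × (-28%) = -18.3%.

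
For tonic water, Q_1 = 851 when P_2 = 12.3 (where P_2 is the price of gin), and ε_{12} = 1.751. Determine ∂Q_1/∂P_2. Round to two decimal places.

121.15

ε = (∂Q_1/∂P_2)·(P_2/Q_1) ⇒ ∂Q_1/∂P_2 = ε·Q_1/P_2 = 1.751 × 851/12.3 ≈ 121.15.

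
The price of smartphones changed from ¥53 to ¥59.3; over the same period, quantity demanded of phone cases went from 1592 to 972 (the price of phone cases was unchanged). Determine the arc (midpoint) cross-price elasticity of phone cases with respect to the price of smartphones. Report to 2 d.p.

ΔQ_A = 972 − 1592 = -620; ΔP_B = 59.3 − 53 = 6.3.
Midpoints: Q̄_A = 1282.0, P̄_B = 56.15.
ε = (ΔQ_A/Q̄_A)/(ΔP_B/P̄_B) = (-620/1282.0)/(6.3/56.15) ≈ -4.31.
ε < 0: phone cases and smartphones are complements.

-4.31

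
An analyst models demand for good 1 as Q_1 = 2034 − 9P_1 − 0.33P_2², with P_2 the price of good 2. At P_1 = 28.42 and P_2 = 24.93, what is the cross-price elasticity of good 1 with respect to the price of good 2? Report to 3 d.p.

-0.261

At P_1 = 28.42 and P_2 = 24.93: Q_1 = 1573.123.
∂Q_1/∂P_2 = -0.66P_2 = -0.66(24.93) = -16.4538.
ε = (∂Q_1/∂P_2)(P_2/Q_1) = -16.4538 × (24.93/1573.123) ≈ -0.261.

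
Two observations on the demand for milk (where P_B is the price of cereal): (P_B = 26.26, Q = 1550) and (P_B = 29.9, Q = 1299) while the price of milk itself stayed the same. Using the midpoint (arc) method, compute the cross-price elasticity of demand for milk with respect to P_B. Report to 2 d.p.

ΔQ_A = 1299 − 1550 = -251; ΔP_B = 29.9 − 26.26 = 3.64.
Midpoints: Q̄_A = 1424.5, P̄_B = 28.08.
ε = (ΔQ_A/Q̄_A)/(ΔP_B/P̄_B) = (-251/1424.5)/(3.64/28.08) ≈ -1.36.

-1.36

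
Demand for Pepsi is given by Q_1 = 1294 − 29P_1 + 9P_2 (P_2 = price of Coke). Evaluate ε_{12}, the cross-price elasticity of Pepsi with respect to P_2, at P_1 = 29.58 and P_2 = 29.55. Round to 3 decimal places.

At P_1 = 29.58 and P_2 = 29.55: Q_1 = 702.13.
∂Q_1/∂P_2 = 9.
ε = (∂Q_1/∂P_2)(P_2/Q_1) = 9 × (29.55/702.13) ≈ 0.379.

0.379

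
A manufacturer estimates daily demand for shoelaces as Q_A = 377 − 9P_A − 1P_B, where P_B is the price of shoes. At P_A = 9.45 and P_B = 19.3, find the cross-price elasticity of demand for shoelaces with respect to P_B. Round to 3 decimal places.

-0.071

At P_A = 9.45 and P_B = 19.3: Q_A = 272.65.
∂Q_A/∂P_B = -1.
ε = (∂Q_A/∂P_B)(P_B/Q_A) = -1 × (19.3/272.65) ≈ -0.071.
Since ε < 0, shoelaces and shoes are complements.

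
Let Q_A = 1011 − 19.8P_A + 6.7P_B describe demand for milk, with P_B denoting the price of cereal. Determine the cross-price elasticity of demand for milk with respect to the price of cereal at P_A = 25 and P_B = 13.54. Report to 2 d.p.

At P_A = 25 and P_B = 13.54: Q_A = 606.718.
∂Q_A/∂P_B = 6.7.
ε = (∂Q_A/∂P_B)(P_B/Q_A) = 6.7 × (13.54/606.718) ≈ 0.15.
Since ε > 0, milk and cereal are substitutes.

0.15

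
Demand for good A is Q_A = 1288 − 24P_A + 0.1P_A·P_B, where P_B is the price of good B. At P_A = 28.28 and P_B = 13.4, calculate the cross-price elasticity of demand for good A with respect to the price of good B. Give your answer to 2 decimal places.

0.06

At P_A = 28.28 and P_B = 13.4: Q_A = 647.175.
∂Q_A/∂P_B = 0.1P_A = 0.1(28.28) = 2.8280.
ε = (∂Q_A/∂P_B)(P_B/Q_A) = 2.8280 × (13.4/647.175) ≈ 0.06.
ε > 0: substitutes.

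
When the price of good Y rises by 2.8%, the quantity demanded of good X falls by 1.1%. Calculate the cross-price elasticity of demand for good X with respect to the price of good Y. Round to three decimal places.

ε = (%ΔQ of good X) / (%ΔP of good Y) = (-1.1%) / (2.8%) ≈ -0.393.
Negative cross-price elasticity: complements.

-0.393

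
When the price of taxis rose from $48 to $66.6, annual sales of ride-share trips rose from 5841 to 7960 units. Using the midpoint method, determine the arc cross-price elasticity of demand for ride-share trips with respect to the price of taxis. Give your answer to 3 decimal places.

0.946

ΔQ_A = 7960 − 5841 = 2119; ΔP_B = 66.6 − 48 = 18.6.
Midpoints: Q̄_A = 6900.5, P̄_B = 57.30.
ε = (ΔQ_A/Q̄_A)/(ΔP_B/P̄_B) = (2119/6900.5)/(18.6/57.30) ≈ 0.946.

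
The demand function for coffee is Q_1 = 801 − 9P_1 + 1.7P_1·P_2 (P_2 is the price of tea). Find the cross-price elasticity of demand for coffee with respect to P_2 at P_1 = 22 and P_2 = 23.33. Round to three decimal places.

At P_1 = 22 and P_2 = 23.33: Q_1 = 1475.542.
∂Q_1/∂P_2 = 1.7P_1 = 1.7(22) = 37.4000.
ε = (∂Q_1/∂P_2)(P_2/Q_1) = 37.4000 × (23.33/1475.542) ≈ 0.591.
ε > 0: substitutes.

0.591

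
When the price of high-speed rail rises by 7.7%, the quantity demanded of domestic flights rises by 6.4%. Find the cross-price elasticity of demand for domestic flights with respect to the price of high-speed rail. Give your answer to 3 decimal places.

0.831

ε = (%ΔQ of domestic flights) / (%ΔP of high-speed rail) = (6.4%) / (7.7%) ≈ 0.831.
Positive cross-price elasticity: substitutes.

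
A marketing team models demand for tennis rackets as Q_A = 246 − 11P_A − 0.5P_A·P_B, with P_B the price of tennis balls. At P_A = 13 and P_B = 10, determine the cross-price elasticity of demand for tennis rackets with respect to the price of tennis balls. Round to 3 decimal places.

At P_A = 13 and P_B = 10: Q_A = 38.
∂Q_A/∂P_B = -0.5P_A = -0.5(13) = -6.5000.
ε = (∂Q_A/∂P_B)(P_B/Q_A) = -6.5000 × (10/38) ≈ -1.711.

-1.711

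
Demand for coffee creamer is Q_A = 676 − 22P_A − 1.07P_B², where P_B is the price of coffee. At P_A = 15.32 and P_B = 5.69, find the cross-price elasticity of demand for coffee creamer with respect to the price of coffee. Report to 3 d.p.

At P_A = 15.32 and P_B = 5.69: Q_A = 304.318.
∂Q_A/∂P_B = -2.14P_B = -2.14(5.69) = -12.1766.
ε = (∂Q_A/∂P_B)(P_B/Q_A) = -12.1766 × (5.69/304.318) ≈ -0.228.
ε < 0: complements.

-0.228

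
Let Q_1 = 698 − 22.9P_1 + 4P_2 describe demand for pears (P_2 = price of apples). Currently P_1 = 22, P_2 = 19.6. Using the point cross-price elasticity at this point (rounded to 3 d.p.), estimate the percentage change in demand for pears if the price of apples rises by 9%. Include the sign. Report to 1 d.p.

At P_1 = 22, P_2 = 19.6: Q_1 = 272.6.
∂Q_1/∂P_2 = 4.
ε = (∂Q_1/∂P_2)(P_2/Q_1) = 4.0000 × 19.6/272.6 ≈ 0.288.
%ΔQ_1 ≈ ε × %ΔP_2 = 0.288 × (9%) = 2.6%.

2.6%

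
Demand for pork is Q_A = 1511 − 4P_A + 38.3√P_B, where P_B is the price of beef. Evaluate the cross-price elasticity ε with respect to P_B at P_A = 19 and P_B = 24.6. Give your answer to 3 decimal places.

0.058

At P_A = 19 and P_B = 24.6: Q_A = 1624.962.
∂Q_A/∂P_B = 38.3/(2√P_B) = 38.3/(2√24.6) = 3.8610.
ε = (∂Q_A/∂P_B)(P_B/Q_A) = 3.8610 × (24.6/1624.962) ≈ 0.058.
ε > 0: substitutes.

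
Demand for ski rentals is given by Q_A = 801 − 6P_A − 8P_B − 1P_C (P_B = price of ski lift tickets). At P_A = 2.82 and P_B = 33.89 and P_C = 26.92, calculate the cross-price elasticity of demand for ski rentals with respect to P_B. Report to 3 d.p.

At P_A = 2.82 and P_B = 33.89 and P_C = 26.92: Q_A = 486.04.
∂Q_A/∂P_B = -8.
ε = (∂Q_A/∂P_B)(P_B/Q_A) = -8 × (33.89/486.04) ≈ -0.558.
Since ε < 0, ski rentals and ski lift tickets are complements.

-0.558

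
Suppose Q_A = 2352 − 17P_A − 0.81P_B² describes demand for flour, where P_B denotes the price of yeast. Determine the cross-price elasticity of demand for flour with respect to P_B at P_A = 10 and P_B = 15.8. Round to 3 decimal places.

-0.204

At P_A = 10 and P_B = 15.8: Q_A = 1979.792.
∂Q_A/∂P_B = -1.62P_B = -1.62(15.8) = -25.5960.
ε = (∂Q_A/∂P_B)(P_B/Q_A) = -25.5960 × (15.8/1979.792) ≈ -0.204.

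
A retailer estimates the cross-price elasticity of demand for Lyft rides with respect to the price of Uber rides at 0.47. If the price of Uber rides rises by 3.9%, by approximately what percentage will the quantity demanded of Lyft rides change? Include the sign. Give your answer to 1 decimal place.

1.8%

%ΔQ ≈ ε × %ΔP of Uber rides = 0.47 × (3.9%) = 1.8%.
Demand for Lyft rides rises by about 1.8%.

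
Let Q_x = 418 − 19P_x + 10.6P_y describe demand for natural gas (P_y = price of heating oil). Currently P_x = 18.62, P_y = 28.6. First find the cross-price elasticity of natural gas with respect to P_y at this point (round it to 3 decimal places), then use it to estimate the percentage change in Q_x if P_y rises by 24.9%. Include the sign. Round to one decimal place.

20.5%

At P_x = 18.62, P_y = 28.6: Q_x = 367.38.
∂Q_x/∂P_y = 10.6.
ε = (∂Q_x/∂P_y)(P_y/Q_x) = 10.6000 × 28.6/367.38 ≈ 0.825.
%ΔQ_x ≈ ε × %ΔP_y = 0.825 × (24.9%) = 20.5%.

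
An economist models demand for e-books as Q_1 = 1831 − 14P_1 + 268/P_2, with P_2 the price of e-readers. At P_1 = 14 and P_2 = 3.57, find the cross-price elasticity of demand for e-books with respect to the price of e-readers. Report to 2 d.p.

-0.04

At P_1 = 14 and P_2 = 3.57: Q_1 = 1710.070.
∂Q_1/∂P_2 = −268/P_2² = -21.0280.
ε = (∂Q_1/∂P_2)(P_2/Q_1) = -21.0280 × (3.57/1710.070) ≈ -0.04.
ε < 0: complements.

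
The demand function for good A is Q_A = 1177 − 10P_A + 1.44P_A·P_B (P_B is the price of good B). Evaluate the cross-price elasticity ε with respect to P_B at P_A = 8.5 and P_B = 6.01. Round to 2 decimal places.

0.06

At P_A = 8.5 and P_B = 6.01: Q_A = 1165.562.
∂Q_A/∂P_B = 1.44P_A = 1.44(8.5) = 12.2400.
ε = (∂Q_A/∂P_B)(P_B/Q_A) = 12.2400 × (6.01/1165.562) ≈ 0.06.
ε > 0: substitutes.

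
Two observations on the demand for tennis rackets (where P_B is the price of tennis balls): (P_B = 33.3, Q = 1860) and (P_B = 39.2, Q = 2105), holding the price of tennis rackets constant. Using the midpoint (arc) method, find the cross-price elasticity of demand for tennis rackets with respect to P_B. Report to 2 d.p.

0.76

ΔQ_A = 2105 − 1860 = 245; ΔP_B = 39.2 − 33.3 = 5.9.
Midpoints: Q̄_A = 1982.5, P̄_B = 36.25.
ε = (ΔQ_A/Q̄_A)/(ΔP_B/P̄_B) = (245/1982.5)/(5.9/36.25) ≈ 0.76.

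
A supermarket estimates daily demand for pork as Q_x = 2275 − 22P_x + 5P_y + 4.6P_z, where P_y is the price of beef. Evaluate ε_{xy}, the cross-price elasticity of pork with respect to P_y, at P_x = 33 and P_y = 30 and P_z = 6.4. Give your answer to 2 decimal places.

At P_x = 33 and P_y = 30 and P_z = 6.4: Q_x = 1728.44.
∂Q_x/∂P_y = 5.
ε = (∂Q_x/∂P_y)(P_y/Q_x) = 5 × (30/1728.44) ≈ 0.09.

0.09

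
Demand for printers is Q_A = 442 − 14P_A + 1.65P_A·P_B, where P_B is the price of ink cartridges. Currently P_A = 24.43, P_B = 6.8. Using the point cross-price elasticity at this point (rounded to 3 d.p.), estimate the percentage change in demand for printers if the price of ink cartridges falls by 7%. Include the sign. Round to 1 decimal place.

-5.1%

At P_A = 24.43, P_B = 6.8: Q_A = 374.085.
∂Q_A/∂P_B = 1.65P_A = 40.3095.
ε = (∂Q_A/∂P_B)(P_B/Q_A) = 40.3095 × 6.8/374.085 ≈ 0.733.
%ΔQ_A ≈ ε × %ΔP_B = 0.733 × (-7%) = -5.1%.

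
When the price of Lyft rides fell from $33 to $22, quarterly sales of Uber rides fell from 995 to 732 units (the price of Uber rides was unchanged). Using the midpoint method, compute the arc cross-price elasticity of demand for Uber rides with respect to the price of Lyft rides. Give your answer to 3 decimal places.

0.761

ΔQ_A = 732 − 995 = -263; ΔP_B = 22 − 33 = -11.
Midpoints: Q̄_A = 863.5, P̄_B = 27.50.
ε = (ΔQ_A/Q̄_A)/(ΔP_B/P̄_B) = (-263/863.5)/(-11/27.50) ≈ 0.761.
ε > 0: Uber rides and Lyft rides are substitutes.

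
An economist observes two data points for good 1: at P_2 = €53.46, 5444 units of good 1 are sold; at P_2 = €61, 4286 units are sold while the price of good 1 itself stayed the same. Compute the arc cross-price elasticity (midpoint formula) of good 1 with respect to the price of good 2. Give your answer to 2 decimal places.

-1.81

ΔQ_1 = 4286 − 5444 = -1158; ΔP_2 = 61 − 53.46 = 7.54.
Midpoints: Q̄_1 = 4865.0, P̄_2 = 57.23.
ε = (ΔQ_1/Q̄_1)/(ΔP_2/P̄_2) = (-1158/4865.0)/(7.54/57.23) ≈ -1.81.
ε < 0: good 1 and good 2 are complements.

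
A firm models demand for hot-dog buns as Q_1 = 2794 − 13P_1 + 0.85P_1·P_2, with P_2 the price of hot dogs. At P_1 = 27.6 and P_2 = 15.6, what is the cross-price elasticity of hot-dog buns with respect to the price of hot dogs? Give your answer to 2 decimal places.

0.13

At P_1 = 27.6 and P_2 = 15.6: Q_1 = 2801.176.
∂Q_1/∂P_2 = 0.85P_1 = 0.85(27.6) = 23.4600.
ε = (∂Q_1/∂P_2)(P_2/Q_1) = 23.4600 × (15.6/2801.176) ≈ 0.13.
ε > 0: substitutes.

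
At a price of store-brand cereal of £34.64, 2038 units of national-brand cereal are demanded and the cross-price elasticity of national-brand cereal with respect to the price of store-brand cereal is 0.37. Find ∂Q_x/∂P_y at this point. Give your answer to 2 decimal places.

21.77

ε = (∂Q_x/∂P_y)·(P_y/Q_x) ⇒ ∂Q_x/∂P_y = ε·Q_x/P_y = 0.37 × 2038/34.64 ≈ 21.77.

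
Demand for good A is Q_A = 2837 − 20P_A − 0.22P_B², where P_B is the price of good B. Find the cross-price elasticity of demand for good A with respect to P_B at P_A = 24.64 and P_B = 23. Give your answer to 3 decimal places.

At P_A = 24.64 and P_B = 23: Q_A = 2227.82.
∂Q_A/∂P_B = -0.44P_B = -0.44(23) = -10.1200.
ε = (∂Q_A/∂P_B)(P_B/Q_A) = -10.1200 × (23/2227.82) ≈ -0.104.

-0.104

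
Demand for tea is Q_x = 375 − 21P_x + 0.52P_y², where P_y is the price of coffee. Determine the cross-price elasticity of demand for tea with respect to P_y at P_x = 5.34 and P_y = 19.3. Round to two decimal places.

0.85

At P_x = 5.34 and P_y = 19.3: Q_x = 456.555.
∂Q_x/∂P_y = 1.04P_y = 1.04(19.3) = 20.0720.
ε = (∂Q_x/∂P_y)(P_y/Q_x) = 20.0720 × (19.3/456.555) ≈ 0.85.
ε > 0: substitutes.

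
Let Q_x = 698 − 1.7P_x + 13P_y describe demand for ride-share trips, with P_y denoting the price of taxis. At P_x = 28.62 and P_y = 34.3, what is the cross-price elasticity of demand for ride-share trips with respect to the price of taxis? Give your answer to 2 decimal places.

At P_x = 28.62 and P_y = 34.3: Q_x = 1095.246.
∂Q_x/∂P_y = 13.
ε = (∂Q_x/∂P_y)(P_y/Q_x) = 13 × (34.3/1095.246) ≈ 0.41.
Since ε > 0, ride-share trips and taxis are substitutes.

0.41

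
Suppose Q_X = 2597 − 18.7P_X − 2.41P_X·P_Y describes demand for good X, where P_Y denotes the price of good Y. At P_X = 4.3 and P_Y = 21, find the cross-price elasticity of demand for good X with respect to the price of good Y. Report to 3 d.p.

-0.095

At P_X = 4.3 and P_Y = 21: Q_X = 2298.967.
∂Q_X/∂P_Y = -2.41P_X = -2.41(4.3) = -10.3630.
ε = (∂Q_X/∂P_Y)(P_Y/Q_X) = -10.3630 × (21/2298.967) ≈ -0.095.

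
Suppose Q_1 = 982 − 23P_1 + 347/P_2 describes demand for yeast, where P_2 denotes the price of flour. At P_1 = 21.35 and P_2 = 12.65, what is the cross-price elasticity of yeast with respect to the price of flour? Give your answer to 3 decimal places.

At P_1 = 21.35 and P_2 = 12.65: Q_1 = 518.381.
∂Q_1/∂P_2 = −347/P_2² = -2.1684.
ε = (∂Q_1/∂P_2)(P_2/Q_1) = -2.1684 × (12.65/518.381) ≈ -0.053.
ε < 0: complements.

-0.053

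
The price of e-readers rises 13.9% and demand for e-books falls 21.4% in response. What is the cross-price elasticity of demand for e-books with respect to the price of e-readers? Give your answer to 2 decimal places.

-1.54

ε = (%ΔQ of e-books) / (%ΔP of e-readers) = (-21.4%) / (13.9%) ≈ -1.54.
Negative cross-price elasticity: complements.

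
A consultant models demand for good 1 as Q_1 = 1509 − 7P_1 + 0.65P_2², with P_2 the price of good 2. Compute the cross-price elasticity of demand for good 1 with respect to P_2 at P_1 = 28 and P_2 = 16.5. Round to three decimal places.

At P_1 = 28 and P_2 = 16.5: Q_1 = 1489.963.
∂Q_1/∂P_2 = 1.3P_2 = 1.3(16.5) = 21.4500.
ε = (∂Q_1/∂P_2)(P_2/Q_1) = 21.4500 × (16.5/1489.963) ≈ 0.238.

0.238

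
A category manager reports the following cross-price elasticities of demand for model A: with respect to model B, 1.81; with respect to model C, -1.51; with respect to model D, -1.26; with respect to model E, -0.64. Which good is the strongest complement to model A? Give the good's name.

Complements have ε < 0. The most negative value is -1.51 (model C).

model C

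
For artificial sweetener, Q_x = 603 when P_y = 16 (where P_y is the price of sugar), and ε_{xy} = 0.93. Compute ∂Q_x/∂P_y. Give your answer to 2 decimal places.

ε = (∂Q_x/∂P_y)·(P_y/Q_x) ⇒ ∂Q_x/∂P_y = ε·Q_x/P_y = 0.93 × 603/16 ≈ 35.05.

35.05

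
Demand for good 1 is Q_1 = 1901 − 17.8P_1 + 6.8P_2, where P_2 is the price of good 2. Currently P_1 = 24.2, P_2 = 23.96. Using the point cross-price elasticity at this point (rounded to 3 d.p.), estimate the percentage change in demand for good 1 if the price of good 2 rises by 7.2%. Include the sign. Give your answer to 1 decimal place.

At P_1 = 24.2, P_2 = 23.96: Q_1 = 1633.168.
∂Q_1/∂P_2 = 6.8.
ε = (∂Q_1/∂P_2)(P_2/Q_1) = 6.8000 × 23.96/1633.168 ≈ 0.100.
%ΔQ_1 ≈ ε × %ΔP_2 = 0.100 × (7.2%) = 0.7%.

0.7%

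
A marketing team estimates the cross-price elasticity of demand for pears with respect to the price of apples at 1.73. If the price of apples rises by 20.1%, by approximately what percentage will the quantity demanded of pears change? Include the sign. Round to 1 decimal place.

34.8%

%ΔQ ≈ ε × %ΔP of apples = 1.73 × (20.1%) = 34.8%.
Demand for pears rises by about 34.8%.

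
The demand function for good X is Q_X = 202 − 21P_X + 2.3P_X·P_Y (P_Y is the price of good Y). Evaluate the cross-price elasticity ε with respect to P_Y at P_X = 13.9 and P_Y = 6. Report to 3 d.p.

1.882

At P_X = 13.9 and P_Y = 6: Q_X = 101.92.
∂Q_X/∂P_Y = 2.3P_X = 2.3(13.9) = 31.9700.
ε = (∂Q_X/∂P_Y)(P_Y/Q_X) = 31.9700 × (6/101.92) ≈ 1.882.
ε > 0: substitutes.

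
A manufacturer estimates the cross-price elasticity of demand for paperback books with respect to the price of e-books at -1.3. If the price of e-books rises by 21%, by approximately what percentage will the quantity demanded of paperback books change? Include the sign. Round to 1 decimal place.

-27.3%

%ΔQ ≈ ε × %ΔP of e-books = -1.3 × (21%) = -27.3%.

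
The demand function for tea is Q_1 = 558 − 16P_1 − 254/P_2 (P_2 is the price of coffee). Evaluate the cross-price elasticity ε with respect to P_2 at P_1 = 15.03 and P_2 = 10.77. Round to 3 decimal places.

At P_1 = 15.03 and P_2 = 10.77: Q_1 = 293.936.
∂Q_1/∂P_2 = 254/P_2² = 2.1898.
ε = (∂Q_1/∂P_2)(P_2/Q_1) = 2.1898 × (10.77/293.936) ≈ 0.080.

0.080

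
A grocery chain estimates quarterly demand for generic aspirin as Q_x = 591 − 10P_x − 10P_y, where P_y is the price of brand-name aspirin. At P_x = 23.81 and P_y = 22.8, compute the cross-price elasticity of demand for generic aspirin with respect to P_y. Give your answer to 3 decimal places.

-1.825

At P_x = 23.81 and P_y = 22.8: Q_x = 124.9.
∂Q_x/∂P_y = -10.
ε = (∂Q_x/∂P_y)(P_y/Q_x) = -10 × (22.8/124.9) ≈ -1.825.
Since ε < 0, generic aspirin and brand-name aspirin are complements.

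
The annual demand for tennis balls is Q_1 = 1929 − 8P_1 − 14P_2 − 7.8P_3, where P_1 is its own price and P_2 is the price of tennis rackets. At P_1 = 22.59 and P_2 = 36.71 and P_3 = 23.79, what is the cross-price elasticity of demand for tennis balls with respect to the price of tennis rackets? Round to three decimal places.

At P_1 = 22.59 and P_2 = 36.71 and P_3 = 23.79: Q_1 = 1048.778.
∂Q_1/∂P_2 = -14.
ε = (∂Q_1/∂P_2)(P_2/Q_1) = -14 × (36.71/1048.778) ≈ -0.490.
Since ε < 0, tennis balls and tennis rackets are complements.

-0.490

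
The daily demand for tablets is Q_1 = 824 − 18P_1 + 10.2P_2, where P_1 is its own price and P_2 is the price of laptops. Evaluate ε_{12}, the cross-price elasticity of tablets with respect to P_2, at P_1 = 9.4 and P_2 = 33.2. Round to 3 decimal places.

At P_1 = 9.4 and P_2 = 33.2: Q_1 = 993.44.
∂Q_1/∂P_2 = 10.2.
ε = (∂Q_1/∂P_2)(P_2/Q_1) = 10.2 × (33.2/993.44) ≈ 0.341.
Since ε > 0, tablets and laptops are substitutes.

0.341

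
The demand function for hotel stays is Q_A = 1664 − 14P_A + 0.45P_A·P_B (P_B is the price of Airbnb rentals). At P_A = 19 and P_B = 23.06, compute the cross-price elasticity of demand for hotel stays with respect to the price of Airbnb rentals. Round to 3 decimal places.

0.124

At P_A = 19 and P_B = 23.06: Q_A = 1595.163.
∂Q_A/∂P_B = 0.45P_A = 0.45(19) = 8.5500.
ε = (∂Q_A/∂P_B)(P_B/Q_A) = 8.5500 × (23.06/1595.163) ≈ 0.124.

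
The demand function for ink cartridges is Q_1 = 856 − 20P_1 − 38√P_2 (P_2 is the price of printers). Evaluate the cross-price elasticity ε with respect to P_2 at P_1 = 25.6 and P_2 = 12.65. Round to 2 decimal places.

-0.32

At P_1 = 25.6 and P_2 = 12.65: Q_1 = 208.846.
∂Q_1/∂P_2 = -38/(2√P_2) = -38/(2√12.65) = -5.3421.
ε = (∂Q_1/∂P_2)(P_2/Q_1) = -5.3421 × (12.65/208.846) ≈ -0.32.
ε < 0: complements.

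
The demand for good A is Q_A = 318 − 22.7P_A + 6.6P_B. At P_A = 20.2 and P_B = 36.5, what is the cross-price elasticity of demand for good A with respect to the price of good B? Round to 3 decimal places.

At P_A = 20.2 and P_B = 36.5: Q_A = 100.36.
∂Q_A/∂P_B = 6.6.
ε = (∂Q_A/∂P_B)(P_B/Q_A) = 6.6 × (36.5/100.36) ≈ 2.400.

2.400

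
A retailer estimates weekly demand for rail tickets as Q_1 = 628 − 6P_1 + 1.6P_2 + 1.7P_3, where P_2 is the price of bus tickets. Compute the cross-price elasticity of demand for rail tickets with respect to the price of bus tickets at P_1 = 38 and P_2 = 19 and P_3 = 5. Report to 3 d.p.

0.069

At P_1 = 38 and P_2 = 19 and P_3 = 5: Q_1 = 438.9.
∂Q_1/∂P_2 = 1.6.
ε = (∂Q_1/∂P_2)(P_2/Q_1) = 1.6 × (19/438.9) ≈ 0.069.
Since ε > 0, rail tickets and bus tickets are substitutes.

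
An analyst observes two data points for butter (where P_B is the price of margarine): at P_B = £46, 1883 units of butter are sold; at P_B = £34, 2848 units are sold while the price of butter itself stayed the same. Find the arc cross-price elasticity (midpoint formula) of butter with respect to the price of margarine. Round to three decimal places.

-1.360

ΔQ_A = 2848 − 1883 = 965; ΔP_B = 34 − 46 = -12.
Midpoints: Q̄_A = 2365.5, P̄_B = 40.00.
ε = (ΔQ_A/Q̄_A)/(ΔP_B/P̄_B) = (965/2365.5)/(-12/40.00) ≈ -1.360.
ε < 0: butter and margarine are complements.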